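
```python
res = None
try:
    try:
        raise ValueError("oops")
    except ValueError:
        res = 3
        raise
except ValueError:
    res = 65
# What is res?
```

Step-by-step execution trace:
1. Inner try: `raise ValueError("oops")` raises ValueError.
2. Inner `except ValueError` matches → res = 3.
3. bare `raise` re-raises the same ValueError.
4. Outer `except ValueError` matches → res = 65.
Result: 65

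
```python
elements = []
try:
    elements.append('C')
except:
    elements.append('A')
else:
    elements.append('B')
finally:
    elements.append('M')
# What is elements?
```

Step-by-step execution trace:
1. try: `elements.append('C')` → elements = ['C']. No exception raised.
2. `except` is skipped.
3. `else` runs: `elements.append('B')` → elements = ['C', 'B'].
4. `finally` always runs: `elements.append('M')` → elements = ['C', 'B', 'M'].
Result: ['C', 'B', 'M']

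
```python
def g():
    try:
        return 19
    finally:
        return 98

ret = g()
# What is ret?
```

Step-by-step execution trace:
1. `g()` enters try: `return 19` sets pending return value 19.
2. Before returning, `finally: return 98` runs and overrides the pending return.
3. g() returns 98 → ret = 98.
Result: 98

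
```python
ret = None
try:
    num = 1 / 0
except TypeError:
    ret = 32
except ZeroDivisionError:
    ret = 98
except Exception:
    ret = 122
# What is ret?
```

Step-by-step execution trace:
1. `num = 1 / 0` raises ZeroDivisionError.
2. `except TypeError` does not match ZeroDivisionError; skipped.
3. `except ZeroDivisionError` matches → ret = 98.
4. Remaining except clauses are skipped.
Result: 98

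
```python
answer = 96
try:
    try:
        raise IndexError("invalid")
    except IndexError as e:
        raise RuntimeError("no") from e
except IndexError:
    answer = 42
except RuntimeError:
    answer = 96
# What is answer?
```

Step-by-step execution trace:
1. Inner try raises IndexError; inner `except IndexError as e` catches it.
2. `raise RuntimeError(...) from e` raises RuntimeError (IndexError is attached as __cause__, but only RuntimeError is active).
3. Outer `except IndexError` does not match RuntimeError; skipped.
4. Outer `except RuntimeError` matches → answer = 96.
Result: 96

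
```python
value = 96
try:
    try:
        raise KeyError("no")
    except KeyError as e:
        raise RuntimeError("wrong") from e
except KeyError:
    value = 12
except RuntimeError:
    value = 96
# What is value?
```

Step-by-step execution trace:
1. Inner try raises KeyError; inner `except KeyError as e` catches it.
2. `raise RuntimeError(...) from e` raises RuntimeError (KeyError is attached as __cause__, but only RuntimeError is active).
3. Outer `except KeyError` does not match RuntimeError; skipped.
4. Outer `except RuntimeError` matches → value = 96.
Result: 96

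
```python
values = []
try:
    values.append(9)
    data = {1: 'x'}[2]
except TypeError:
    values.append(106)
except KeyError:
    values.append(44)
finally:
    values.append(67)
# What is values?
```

Step-by-step execution trace:
1. try: `values.append(9)` → values = [9].
2. `data = {1: 'x'}[2]` raises KeyError.
3. `except TypeError` does not match KeyError; skipped.
4. `except KeyError` matches → `values.append(44)` → values = [9, 44].
5. finally always runs: `values.append(67)` → values = [9, 44, 67].
Result: [9, 44, 67]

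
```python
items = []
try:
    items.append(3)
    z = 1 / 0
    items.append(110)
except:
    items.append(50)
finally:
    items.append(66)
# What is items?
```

Step-by-step execution trace:
1. try: `items.append(3)` → items = [3].
2. `z = 1 / 0` raises ZeroDivisionError; `items.append(110)` is not reached.
3. bare `except` matches → `items.append(50)` → items = [3, 50].
4. finally always runs: `items.append(66)` → items = [3, 50, 66].
Result: [3, 50, 66]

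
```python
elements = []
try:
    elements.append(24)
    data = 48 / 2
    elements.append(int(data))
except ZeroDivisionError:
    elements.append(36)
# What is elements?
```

Step-by-step execution trace:
1. try: `elements.append(24)` → elements = [24].
2. `data = 48 / 2` → data = 24.0. No exception raised.
3. `elements.append(int(data))` → elements = [24, 24].
4. `except ZeroDivisionError` is skipped (no exception was raised).
Result: [24, 24]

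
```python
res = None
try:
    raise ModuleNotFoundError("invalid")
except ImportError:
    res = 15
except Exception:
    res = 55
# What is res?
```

Step-by-step execution trace:
1. `raise ModuleNotFoundError(...)` raises ModuleNotFoundError.
2. `except ImportError` matches (ModuleNotFoundError is a subclass of ImportError) → res = 15.
3. `except Exception` is not reached.
Result: 15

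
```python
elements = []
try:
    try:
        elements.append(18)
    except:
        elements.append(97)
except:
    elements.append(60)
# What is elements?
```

Step-by-step execution trace:
1. Inner try: `elements.append(18)` → elements = [18]. No exception raised.
2. Inner `except` is skipped.
3. Inner try completes normally; outer `except` is skipped.
Result: [18]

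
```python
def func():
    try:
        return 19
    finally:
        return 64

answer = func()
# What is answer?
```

Step-by-step execution trace:
1. `func()` enters try: `return 19` sets pending return value 19.
2. Before returning, `finally: return 64` runs and overrides the pending return.
3. func() returns 64 → answer = 64.
Result: 64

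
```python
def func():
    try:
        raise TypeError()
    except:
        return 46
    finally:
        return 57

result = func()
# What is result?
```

Step-by-step execution trace:
1. `func()` enters try: `raise TypeError()` raises TypeError.
2. bare `except` matches → `return 46` sets pending return value 46.
3. Before returning, `finally: return 57` runs and overrides the pending return.
4. func() returns 57 → result = 57.
Result: 57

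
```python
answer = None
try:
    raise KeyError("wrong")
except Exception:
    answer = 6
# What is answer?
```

Step-by-step execution trace:
1. `raise KeyError(...)` raises KeyError.
2. `except Exception` matches (KeyError is a subclass of Exception) → answer = 6.
Result: 6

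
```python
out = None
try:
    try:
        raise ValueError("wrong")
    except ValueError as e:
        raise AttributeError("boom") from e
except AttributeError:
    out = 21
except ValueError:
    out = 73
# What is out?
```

Step-by-step execution trace:
1. Inner try raises ValueError; inner `except ValueError as e` catches it.
2. `raise AttributeError(...) from e` raises AttributeError (ValueError is attached as __cause__, but only AttributeError is active).
3. Outer `except AttributeError` matches → out = 21.
4. `except ValueError` is not reached.
Result: 21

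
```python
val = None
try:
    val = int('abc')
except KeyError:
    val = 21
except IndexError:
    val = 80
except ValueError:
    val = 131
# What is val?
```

Step-by-step execution trace:
1. `val = int('abc')` raises ValueError.
2. `except KeyError` does not match ValueError; skipped.
3. `except IndexError` does not match ValueError; skipped.
4. `except ValueError` matches → val = 131.
Result: 131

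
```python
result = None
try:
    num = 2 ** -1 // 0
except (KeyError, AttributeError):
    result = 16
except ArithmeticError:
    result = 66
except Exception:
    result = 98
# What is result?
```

Step-by-step execution trace:
1. `num = 2 ** -1 // 0` raises ZeroDivisionError.
2. `except (KeyError, AttributeError)` does not match ZeroDivisionError; skipped.
3. `except ArithmeticError` matches (ZeroDivisionError is a subclass of ArithmeticError) → result = 66.
4. `except Exception` is not reached.
Result: 66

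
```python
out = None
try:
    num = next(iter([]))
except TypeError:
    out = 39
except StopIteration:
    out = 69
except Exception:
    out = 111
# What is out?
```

Step-by-step execution trace:
1. `num = next(iter([]))` raises StopIteration.
2. `except TypeError` does not match StopIteration; skipped.
3. `except StopIteration` matches → out = 69.
4. Remaining except clauses are skipped.
Result: 69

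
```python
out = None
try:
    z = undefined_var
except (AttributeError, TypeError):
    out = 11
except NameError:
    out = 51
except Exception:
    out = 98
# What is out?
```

Step-by-step execution trace:
1. `z = undefined_var` raises NameError.
2. `except (AttributeError, TypeError)` does not match NameError; skipped.
3. `except NameError` matches (exact type match) → out = 51.
4. `except Exception` is not reached.
Result: 51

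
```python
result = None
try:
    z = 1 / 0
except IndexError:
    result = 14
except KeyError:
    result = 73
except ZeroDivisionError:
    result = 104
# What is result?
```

Step-by-step execution trace:
1. `z = 1 / 0` raises ZeroDivisionError.
2. `except IndexError` does not match ZeroDivisionError; skipped.
3. `except KeyError` does not match ZeroDivisionError; skipped.
4. `except ZeroDivisionError` matches → result = 104.
Result: 104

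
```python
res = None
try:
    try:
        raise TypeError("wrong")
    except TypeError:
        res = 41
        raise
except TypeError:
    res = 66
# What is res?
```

Step-by-step execution trace:
1. Inner try: `raise TypeError("wrong")` raises TypeError.
2. Inner `except TypeError` matches → res = 41.
3. bare `raise` re-raises the same TypeError.
4. Outer `except TypeError` matches → res = 66.
Result: 66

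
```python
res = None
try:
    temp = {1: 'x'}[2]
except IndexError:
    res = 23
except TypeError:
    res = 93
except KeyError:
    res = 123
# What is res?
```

Step-by-step execution trace:
1. `temp = {1: 'x'}[2]` raises KeyError.
2. `except IndexError` does not match KeyError; skipped.
3. `except TypeError` does not match KeyError; skipped.
4. `except KeyError` matches → res = 123.
Result: 123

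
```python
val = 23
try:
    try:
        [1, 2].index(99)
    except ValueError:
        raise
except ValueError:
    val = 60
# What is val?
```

Step-by-step execution trace:
1. Inner try: `[1, 2].index(99)` raises ValueError.
2. Inner `except ValueError` matches; bare `raise` re-raises the same ValueError.
3. Outer `except ValueError` matches → val = 60.
Result: 60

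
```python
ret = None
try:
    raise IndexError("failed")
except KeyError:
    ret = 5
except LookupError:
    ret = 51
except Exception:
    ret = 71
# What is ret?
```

Step-by-step execution trace:
1. `raise IndexError(...)` raises IndexError.
2. `except KeyError` does not match (IndexError is not a subclass of KeyError); skipped.
3. `except LookupError` matches (IndexError is a subclass of LookupError) → ret = 51.
4. `except Exception` is not reached.
Result: 51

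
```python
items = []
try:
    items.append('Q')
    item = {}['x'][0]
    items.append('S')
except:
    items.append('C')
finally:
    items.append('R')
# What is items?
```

Step-by-step execution trace:
1. try: `items.append('Q')` → items = ['Q'].
2. `item = {}['x'][0]` raises KeyError; `items.append('S')` is not reached.
3. bare `except` matches → `items.append('C')` → items = ['Q', 'C'].
4. finally always runs: `items.append('R')` → items = ['Q', 'C', 'R'].
Result: ['Q', 'C', 'R']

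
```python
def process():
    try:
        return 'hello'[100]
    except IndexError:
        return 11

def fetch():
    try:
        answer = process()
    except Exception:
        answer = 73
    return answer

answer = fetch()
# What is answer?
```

Step-by-step execution trace:
1. `fetch()` calls `process()`.
2. In process: `'hello'[100]` raises IndexError; `except IndexError` catches it → returns 11.
3. In fetch: `answer = process()` → answer = 11. No exception reaches fetch.
4. `except Exception` is skipped; fetch returns 11.
5. answer = 11.
Result: 11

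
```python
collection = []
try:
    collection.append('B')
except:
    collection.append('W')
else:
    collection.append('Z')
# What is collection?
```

Step-by-step execution trace:
1. try: `collection.append('B')` → collection = ['B']. No exception raised.
2. `except` is skipped.
3. `else` runs (try completed without exception): `collection.append('Z')` → collection = ['B', 'Z'].
Result: ['B', 'Z']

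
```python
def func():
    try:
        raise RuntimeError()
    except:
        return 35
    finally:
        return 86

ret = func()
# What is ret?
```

Step-by-step execution trace:
1. `func()` enters try: `raise RuntimeError()` raises RuntimeError.
2. bare `except` matches → `return 35` sets pending return value 35.
3. Before returning, `finally: return 86` runs and overrides the pending return.
4. func() returns 86 → ret = 86.
Result: 86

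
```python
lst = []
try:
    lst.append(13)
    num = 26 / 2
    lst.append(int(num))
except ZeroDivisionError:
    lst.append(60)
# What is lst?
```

Step-by-step execution trace:
1. try: `lst.append(13)` → lst = [13].
2. `num = 26 / 2` → num = 13.0. No exception raised.
3. `lst.append(int(num))` → lst = [13, 13].
4. `except ZeroDivisionError` is skipped (no exception was raised).
Result: [13, 13]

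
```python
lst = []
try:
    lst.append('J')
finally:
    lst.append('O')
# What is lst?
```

Step-by-step execution trace:
1. try: `lst.append('J')` → lst = ['J'].
2. The try body completes without raising.
3. finally always runs: `lst.append('O')` → lst = ['J', 'O'].
Result: ['J', 'O']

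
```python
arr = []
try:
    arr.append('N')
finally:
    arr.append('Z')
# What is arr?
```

Step-by-step execution trace:
1. try: `arr.append('N')` → arr = ['N'].
2. The try body completes without raising.
3. finally always runs: `arr.append('Z')` → arr = ['N', 'Z'].
Result: ['N', 'Z']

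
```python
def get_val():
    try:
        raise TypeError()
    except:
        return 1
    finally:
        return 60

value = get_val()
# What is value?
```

Step-by-step execution trace:
1. `get_val()` enters try: `raise TypeError()` raises TypeError.
2. bare `except` matches → `return 1` sets pending return value 1.
3. Before returning, `finally: return 60` runs and overrides the pending return.
4. get_val() returns 60 → value = 60.
Result: 60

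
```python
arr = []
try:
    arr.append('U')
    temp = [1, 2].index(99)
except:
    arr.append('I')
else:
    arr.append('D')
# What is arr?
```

Step-by-step execution trace:
1. try: `arr.append('U')` → arr = ['U'].
2. `temp = [1, 2].index(99)` raises ValueError.
3. bare `except` matches → `arr.append('I')` → arr = ['U', 'I'].
4. `else` is skipped (an exception was raised).
Result: ['U', 'I']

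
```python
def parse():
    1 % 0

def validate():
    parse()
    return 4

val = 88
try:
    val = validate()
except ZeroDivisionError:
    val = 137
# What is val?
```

Step-by-step execution trace:
1. val starts at 88.
2. try: `validate()` calls `parse()`.
3. `parse()` evaluates `1 % 0`, which raises ZeroDivisionError; it propagates through validate (uncaught).
4. `return 4` in validate is not reached; the assignment to val does not complete.
5. `except ZeroDivisionError` matches → val = 137.
Result: 137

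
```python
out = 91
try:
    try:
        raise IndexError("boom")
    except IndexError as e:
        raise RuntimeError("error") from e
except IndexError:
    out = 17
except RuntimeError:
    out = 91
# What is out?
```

Step-by-step execution trace:
1. Inner try raises IndexError; inner `except IndexError as e` catches it.
2. `raise RuntimeError(...) from e` raises RuntimeError (IndexError is attached as __cause__, but only RuntimeError is active).
3. Outer `except IndexError` does not match RuntimeError; skipped.
4. Outer `except RuntimeError` matches → out = 91.
Result: 91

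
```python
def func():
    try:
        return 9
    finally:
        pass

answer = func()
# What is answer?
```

Step-by-step execution trace:
1. `func()` enters try: `return 9` sets pending return value 9.
2. Before returning, `finally: pass` runs (no effect).
3. func() returns 9 → answer = 9.
Result: 9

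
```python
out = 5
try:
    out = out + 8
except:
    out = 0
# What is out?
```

Step-by-step execution trace:
1. out starts at 5.
2. try: `out = out + 8` → out = 13. No exception raised.
3. `except` is skipped.
Result: 13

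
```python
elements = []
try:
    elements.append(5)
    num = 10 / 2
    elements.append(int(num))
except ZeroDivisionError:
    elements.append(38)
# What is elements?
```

Step-by-step execution trace:
1. try: `elements.append(5)` → elements = [5].
2. `num = 10 / 2` → num = 5.0. No exception raised.
3. `elements.append(int(num))` → elements = [5, 5].
4. `except ZeroDivisionError` is skipped (no exception was raised).
Result: [5, 5]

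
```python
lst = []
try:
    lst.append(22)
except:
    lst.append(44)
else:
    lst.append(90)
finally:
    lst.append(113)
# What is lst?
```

Step-by-step execution trace:
1. try: `lst.append(22)` → lst = [22]. No exception raised.
2. `except` is skipped.
3. `else` runs: `lst.append(90)` → lst = [22, 90].
4. `finally` always runs: `lst.append(113)` → lst = [22, 90, 113].
Result: [22, 90, 113]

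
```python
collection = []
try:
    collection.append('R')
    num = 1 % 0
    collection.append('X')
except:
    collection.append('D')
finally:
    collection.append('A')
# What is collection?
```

Step-by-step execution trace:
1. try: `collection.append('R')` → collection = ['R'].
2. `num = 1 % 0` raises ZeroDivisionError; `collection.append('X')` is not reached.
3. bare `except` matches → `collection.append('D')` → collection = ['R', 'D'].
4. finally always runs: `collection.append('A')` → collection = ['R', 'D', 'A'].
Result: ['R', 'D', 'A']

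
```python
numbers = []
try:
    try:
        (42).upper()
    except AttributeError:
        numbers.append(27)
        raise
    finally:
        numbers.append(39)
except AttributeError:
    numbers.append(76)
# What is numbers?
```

Step-by-step execution trace:
1. Inner try: `(42).upper()` raises AttributeError.
2. Inner `except AttributeError` matches → `numbers.append(27)` → numbers = [27].
3. bare `raise` re-raises AttributeError.
4. Inner `finally` runs during unwinding: `numbers.append(39)` → numbers = [27, 39].
5. Outer `except AttributeError` matches → `numbers.append(76)` → numbers = [27, 39, 76].
Result: [27, 39, 76]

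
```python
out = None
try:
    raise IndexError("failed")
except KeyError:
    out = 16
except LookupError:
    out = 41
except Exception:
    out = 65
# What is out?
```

Step-by-step execution trace:
1. `raise IndexError(...)` raises IndexError.
2. `except KeyError` does not match (IndexError is not a subclass of KeyError); skipped.
3. `except LookupError` matches (IndexError is a subclass of LookupError) → out = 41.
4. `except Exception` is not reached.
Result: 41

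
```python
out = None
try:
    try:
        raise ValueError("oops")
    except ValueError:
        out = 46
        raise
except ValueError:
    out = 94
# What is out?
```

Step-by-step execution trace:
1. Inner try: `raise ValueError("oops")` raises ValueError.
2. Inner `except ValueError` matches → out = 46.
3. bare `raise` re-raises the same ValueError.
4. Outer `except ValueError` matches → out = 94.
Result: 94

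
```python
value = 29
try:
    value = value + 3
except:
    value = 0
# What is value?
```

Step-by-step execution trace:
1. value starts at 29.
2. try: `value = value + 3` → value = 32. No exception raised.
3. `except` is skipped.
Result: 32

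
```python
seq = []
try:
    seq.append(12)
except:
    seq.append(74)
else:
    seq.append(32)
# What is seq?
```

Step-by-step execution trace:
1. try: `seq.append(12)` → seq = [12]. No exception raised.
2. `except` is skipped.
3. `else` runs (try completed without exception): `seq.append(32)` → seq = [12, 32].
Result: [12, 32]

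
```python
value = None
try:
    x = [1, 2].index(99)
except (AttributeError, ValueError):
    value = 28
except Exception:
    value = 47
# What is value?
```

Step-by-step execution trace:
1. `x = [1, 2].index(99)` raises ValueError.
2. `except (AttributeError, ValueError)` matches (ValueError is in the tuple) → value = 28.
3. `except Exception` is not reached.
Result: 28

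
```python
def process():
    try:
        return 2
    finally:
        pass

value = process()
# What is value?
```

Step-by-step execution trace:
1. `process()` enters try: `return 2` sets pending return value 2.
2. Before returning, `finally: pass` runs (no effect).
3. process() returns 2 → value = 2.
Result: 2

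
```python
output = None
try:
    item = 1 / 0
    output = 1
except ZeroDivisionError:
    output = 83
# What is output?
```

Step-by-step execution trace:
1. `item = 1 / 0` raises ZeroDivisionError.
2. `output = 1` is not reached.
3. `except ZeroDivisionError` matches → output = 83.
Result: 83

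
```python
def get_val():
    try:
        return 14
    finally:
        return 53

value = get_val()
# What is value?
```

Step-by-step execution trace:
1. `get_val()` enters try: `return 14` sets pending return value 14.
2. Before returning, `finally: return 53` runs and overrides the pending return.
3. get_val() returns 53 → value = 53.
Result: 53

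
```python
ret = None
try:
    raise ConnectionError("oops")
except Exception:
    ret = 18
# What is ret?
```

Step-by-step execution trace:
1. `raise ConnectionError(...)` raises ConnectionError.
2. `except Exception` matches (ConnectionError is a subclass of Exception) → ret = 18.
Result: 18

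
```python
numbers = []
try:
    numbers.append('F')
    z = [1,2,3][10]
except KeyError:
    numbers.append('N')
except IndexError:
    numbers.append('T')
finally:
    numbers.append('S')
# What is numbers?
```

Step-by-step execution trace:
1. try: `numbers.append('F')` → numbers = ['F'].
2. `z = [1,2,3][10]` raises IndexError.
3. `except KeyError` does not match IndexError; skipped.
4. `except IndexError` matches → `numbers.append('T')` → numbers = ['F', 'T'].
5. finally always runs: `numbers.append('S')` → numbers = ['F', 'T', 'S'].
Result: ['F', 'T', 'S']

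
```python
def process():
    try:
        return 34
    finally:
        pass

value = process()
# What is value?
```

Step-by-step execution trace:
1. `process()` enters try: `return 34` sets pending return value 34.
2. Before returning, `finally: pass` runs (no effect).
3. process() returns 34 → value = 34.
Result: 34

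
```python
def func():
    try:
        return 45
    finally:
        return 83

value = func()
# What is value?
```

Step-by-step execution trace:
1. `func()` enters try: `return 45` sets pending return value 45.
2. Before returning, `finally: return 83` runs and overrides the pending return.
3. func() returns 83 → value = 83.
Result: 83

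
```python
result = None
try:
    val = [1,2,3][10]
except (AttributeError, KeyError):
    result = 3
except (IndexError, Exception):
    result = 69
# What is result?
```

Step-by-step execution trace:
1. `val = [1,2,3][10]` raises IndexError.
2. `except (AttributeError, KeyError)` does not match IndexError; skipped.
3. `except (IndexError, Exception)` matches (IndexError is in the tuple) → result = 69.
Result: 69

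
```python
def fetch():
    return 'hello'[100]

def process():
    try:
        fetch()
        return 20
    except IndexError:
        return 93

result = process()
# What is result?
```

Step-by-step execution trace:
1. `process()` calls `fetch()`.
2. `fetch()` evaluates `'hello'[100]`, which raises IndexError; it propagates to the caller.
3. `return 20` is not reached.
4. `except IndexError` in process matches → returns 93.
5. result = 93.
Result: 93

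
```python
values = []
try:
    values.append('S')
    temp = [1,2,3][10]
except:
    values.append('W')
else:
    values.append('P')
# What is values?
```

Step-by-step execution trace:
1. try: `values.append('S')` → values = ['S'].
2. `temp = [1,2,3][10]` raises IndexError.
3. bare `except` matches → `values.append('W')` → values = ['S', 'W'].
4. `else` is skipped (an exception was raised).
Result: ['S', 'W']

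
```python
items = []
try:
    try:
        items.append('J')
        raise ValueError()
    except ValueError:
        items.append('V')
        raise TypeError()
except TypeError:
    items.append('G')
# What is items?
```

Step-by-step execution trace:
1. Inner try: `items.append('J')` → items = ['J'].
2. `raise ValueError()` raises ValueError.
3. Inner `except ValueError` matches → `items.append('V')` → items = ['J', 'V'].
4. `raise TypeError()` raises TypeError; propagates to outer try.
5. Outer `except TypeError` matches → `items.append('G')` → items = ['J', 'V', 'G'].
Result: ['J', 'V', 'G']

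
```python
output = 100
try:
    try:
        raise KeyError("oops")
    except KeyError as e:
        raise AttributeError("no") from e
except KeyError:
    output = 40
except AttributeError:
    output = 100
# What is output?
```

Step-by-step execution trace:
1. Inner try raises KeyError; inner `except KeyError as e` catches it.
2. `raise AttributeError(...) from e` raises AttributeError (KeyError is attached as __cause__, but only AttributeError is active).
3. Outer `except KeyError` does not match AttributeError; skipped.
4. Outer `except AttributeError` matches → output = 100.
Result: 100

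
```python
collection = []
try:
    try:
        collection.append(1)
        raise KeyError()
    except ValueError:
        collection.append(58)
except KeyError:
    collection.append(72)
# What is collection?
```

Step-by-step execution trace:
1. Inner try: `collection.append(1)` → collection = [1].
2. `raise KeyError()` raises KeyError.
3. Inner `except ValueError` does not match KeyError; exception propagates to outer try.
4. Outer `except KeyError` matches → `collection.append(72)` → collection = [1, 72].
Result: [1, 72]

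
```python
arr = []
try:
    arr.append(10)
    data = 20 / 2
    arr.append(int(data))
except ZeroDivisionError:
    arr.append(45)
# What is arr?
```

Step-by-step execution trace:
1. try: `arr.append(10)` → arr = [10].
2. `data = 20 / 2` → data = 10.0. No exception raised.
3. `arr.append(int(data))` → arr = [10, 10].
4. `except ZeroDivisionError` is skipped (no exception was raised).
Result: [10, 10]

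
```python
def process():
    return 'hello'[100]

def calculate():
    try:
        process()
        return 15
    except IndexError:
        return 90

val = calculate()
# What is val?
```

Step-by-step execution trace:
1. `calculate()` calls `process()`.
2. `process()` evaluates `'hello'[100]`, which raises IndexError; it propagates to the caller.
3. `return 15` is not reached.
4. `except IndexError` in calculate matches → returns 90.
5. val = 90.
Result: 90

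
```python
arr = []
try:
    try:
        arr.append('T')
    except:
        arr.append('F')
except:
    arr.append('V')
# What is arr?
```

Step-by-step execution trace:
1. Inner try: `arr.append('T')` → arr = ['T']. No exception raised.
2. Inner `except` is skipped.
3. Inner try completes normally; outer `except` is skipped.
Result: ['T']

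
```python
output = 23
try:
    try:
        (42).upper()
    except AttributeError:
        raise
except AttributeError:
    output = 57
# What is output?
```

Step-by-step execution trace:
1. Inner try: `(42).upper()` raises AttributeError.
2. Inner `except AttributeError` matches; bare `raise` re-raises the same AttributeError.
3. Outer `except AttributeError` matches → output = 57.
Result: 57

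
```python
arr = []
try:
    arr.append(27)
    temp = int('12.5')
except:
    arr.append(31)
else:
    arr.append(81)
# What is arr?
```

Step-by-step execution trace:
1. try: `arr.append(27)` → arr = [27].
2. `temp = int('12.5')` raises ValueError.
3. bare `except` matches → `arr.append(31)` → arr = [27, 31].
4. `else` is skipped (an exception was raised).
Result: [27, 31]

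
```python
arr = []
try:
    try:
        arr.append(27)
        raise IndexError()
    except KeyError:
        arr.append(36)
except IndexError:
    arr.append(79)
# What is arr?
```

Step-by-step execution trace:
1. Inner try: `arr.append(27)` → arr = [27].
2. `raise IndexError()` raises IndexError.
3. Inner `except KeyError` does not match IndexError; exception propagates to outer try.
4. Outer `except IndexError` matches → `arr.append(79)` → arr = [27, 79].
Result: [27, 79]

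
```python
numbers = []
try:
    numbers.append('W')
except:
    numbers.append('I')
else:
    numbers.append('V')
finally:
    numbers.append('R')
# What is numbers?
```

Step-by-step execution trace:
1. try: `numbers.append('W')` → numbers = ['W']. No exception raised.
2. `except` is skipped.
3. `else` runs: `numbers.append('V')` → numbers = ['W', 'V'].
4. `finally` always runs: `numbers.append('R')` → numbers = ['W', 'V', 'R'].
Result: ['W', 'V', 'R']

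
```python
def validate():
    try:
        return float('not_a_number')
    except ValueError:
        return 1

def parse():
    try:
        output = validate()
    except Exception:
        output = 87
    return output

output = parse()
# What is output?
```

Step-by-step execution trace:
1. `parse()` calls `validate()`.
2. In validate: `float('not_a_number')` raises ValueError; `except ValueError` catches it → returns 1.
3. In parse: `output = validate()` → output = 1. No exception reaches parse.
4. `except Exception` is skipped; parse returns 1.
5. output = 1.
Result: 1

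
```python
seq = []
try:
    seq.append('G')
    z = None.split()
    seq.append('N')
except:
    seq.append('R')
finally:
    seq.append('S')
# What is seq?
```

Step-by-step execution trace:
1. try: `seq.append('G')` → seq = ['G'].
2. `z = None.split()` raises AttributeError; `seq.append('N')` is not reached.
3. bare `except` matches → `seq.append('R')` → seq = ['G', 'R'].
4. finally always runs: `seq.append('S')` → seq = ['G', 'R', 'S'].
Result: ['G', 'R', 'S']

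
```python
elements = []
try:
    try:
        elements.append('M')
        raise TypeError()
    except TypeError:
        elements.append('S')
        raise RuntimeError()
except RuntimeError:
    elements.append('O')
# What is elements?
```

Step-by-step execution trace:
1. Inner try: `elements.append('M')` → elements = ['M'].
2. `raise TypeError()` raises TypeError.
3. Inner `except TypeError` matches → `elements.append('S')` → elements = ['M', 'S'].
4. `raise RuntimeError()` raises RuntimeError; propagates to outer try.
5. Outer `except RuntimeError` matches → `elements.append('O')` → elements = ['M', 'S', 'O'].
Result: ['M', 'S', 'O']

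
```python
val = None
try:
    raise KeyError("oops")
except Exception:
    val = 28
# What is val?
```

Step-by-step execution trace:
1. `raise KeyError(...)` raises KeyError.
2. `except Exception` matches (KeyError is a subclass of Exception) → val = 28.
Result: 28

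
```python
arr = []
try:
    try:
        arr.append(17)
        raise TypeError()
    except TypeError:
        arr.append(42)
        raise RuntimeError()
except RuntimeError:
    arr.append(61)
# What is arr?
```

Step-by-step execution trace:
1. Inner try: `arr.append(17)` → arr = [17].
2. `raise TypeError()` raises TypeError.
3. Inner `except TypeError` matches → `arr.append(42)` → arr = [17, 42].
4. `raise RuntimeError()` raises RuntimeError; propagates to outer try.
5. Outer `except RuntimeError` matches → `arr.append(61)` → arr = [17, 42, 61].
Result: [17, 42, 61]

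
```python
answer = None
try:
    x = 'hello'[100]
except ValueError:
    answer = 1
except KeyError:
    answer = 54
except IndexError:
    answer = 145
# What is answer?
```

Step-by-step execution trace:
1. `x = 'hello'[100]` raises IndexError.
2. `except ValueError` does not match IndexError; skipped.
3. `except KeyError` does not match IndexError; skipped.
4. `except IndexError` matches → answer = 145.
Result: 145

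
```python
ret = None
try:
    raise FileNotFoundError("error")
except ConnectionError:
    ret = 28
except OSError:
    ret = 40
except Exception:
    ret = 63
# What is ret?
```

Step-by-step execution trace:
1. `raise FileNotFoundError(...)` raises FileNotFoundError.
2. `except ConnectionError` does not match (FileNotFoundError is not a subclass of ConnectionError); skipped.
3. `except OSError` matches (FileNotFoundError is a subclass of OSError) → ret = 40.
4. `except Exception` is not reached.
Result: 40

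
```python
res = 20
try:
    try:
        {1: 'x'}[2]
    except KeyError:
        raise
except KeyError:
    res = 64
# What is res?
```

Step-by-step execution trace:
1. Inner try: `{1: 'x'}[2]` raises KeyError.
2. Inner `except KeyError` matches; bare `raise` re-raises the same KeyError.
3. Outer `except KeyError` matches → res = 64.
Result: 64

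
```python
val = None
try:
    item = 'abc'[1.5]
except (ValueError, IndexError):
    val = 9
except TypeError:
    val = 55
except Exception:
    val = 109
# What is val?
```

Step-by-step execution trace:
1. `item = 'abc'[1.5]` raises TypeError.
2. `except (ValueError, IndexError)` does not match TypeError; skipped.
3. `except TypeError` matches (exact type match) → val = 55.
4. `except Exception` is not reached.
Result: 55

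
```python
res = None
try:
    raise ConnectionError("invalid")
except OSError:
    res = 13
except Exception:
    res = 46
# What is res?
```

Step-by-step execution trace:
1. `raise ConnectionError(...)` raises ConnectionError.
2. `except OSError` matches (ConnectionError is a subclass of OSError) → res = 13.
3. `except Exception` is not reached.
Result: 13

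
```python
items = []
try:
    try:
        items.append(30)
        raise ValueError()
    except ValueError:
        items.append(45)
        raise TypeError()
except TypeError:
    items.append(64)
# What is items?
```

Step-by-step execution trace:
1. Inner try: `items.append(30)` → items = [30].
2. `raise ValueError()` raises ValueError.
3. Inner `except ValueError` matches → `items.append(45)` → items = [30, 45].
4. `raise TypeError()` raises TypeError; propagates to outer try.
5. Outer `except TypeError` matches → `items.append(64)` → items = [30, 45, 64].
Result: [30, 45, 64]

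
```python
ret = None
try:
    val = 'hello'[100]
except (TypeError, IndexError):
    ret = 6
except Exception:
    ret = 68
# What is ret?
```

Step-by-step execution trace:
1. `val = 'hello'[100]` raises IndexError.
2. `except (TypeError, IndexError)` matches (IndexError is in the tuple) → ret = 6.
3. `except Exception` is not reached.
Result: 6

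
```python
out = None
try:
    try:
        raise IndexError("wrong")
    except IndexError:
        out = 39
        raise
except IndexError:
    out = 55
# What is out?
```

Step-by-step execution trace:
1. Inner try: `raise IndexError("wrong")` raises IndexError.
2. Inner `except IndexError` matches → out = 39.
3. bare `raise` re-raises the same IndexError.
4. Outer `except IndexError` matches → out = 55.
Result: 55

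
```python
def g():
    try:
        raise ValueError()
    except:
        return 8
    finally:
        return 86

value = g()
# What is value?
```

Step-by-step execution trace:
1. `g()` enters try: `raise ValueError()` raises ValueError.
2. bare `except` matches → `return 8` sets pending return value 8.
3. Before returning, `finally: return 86` runs and overrides the pending return.
4. g() returns 86 → value = 86.
Result: 86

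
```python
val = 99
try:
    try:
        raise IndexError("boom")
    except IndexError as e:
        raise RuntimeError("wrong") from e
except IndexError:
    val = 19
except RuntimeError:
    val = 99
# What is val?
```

Step-by-step execution trace:
1. Inner try raises IndexError; inner `except IndexError as e` catches it.
2. `raise RuntimeError(...) from e` raises RuntimeError (IndexError is attached as __cause__, but only RuntimeError is active).
3. Outer `except IndexError` does not match RuntimeError; skipped.
4. Outer `except RuntimeError` matches → val = 99.
Result: 99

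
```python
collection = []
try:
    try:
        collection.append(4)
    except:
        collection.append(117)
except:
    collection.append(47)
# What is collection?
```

Step-by-step execution trace:
1. Inner try: `collection.append(4)` → collection = [4]. No exception raised.
2. Inner `except` is skipped.
3. Inner try completes normally; outer `except` is skipped.
Result: [4]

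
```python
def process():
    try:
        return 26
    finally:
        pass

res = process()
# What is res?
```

Step-by-step execution trace:
1. `process()` enters try: `return 26` sets pending return value 26.
2. Before returning, `finally: pass` runs (no effect).
3. process() returns 26 → res = 26.
Result: 26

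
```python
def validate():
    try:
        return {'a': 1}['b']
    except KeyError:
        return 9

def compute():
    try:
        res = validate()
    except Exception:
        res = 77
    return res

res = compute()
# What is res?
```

Step-by-step execution trace:
1. `compute()` calls `validate()`.
2. In validate: `{'a': 1}['b']` raises KeyError; `except KeyError` catches it → returns 9.
3. In compute: `res = validate()` → res = 9. No exception reaches compute.
4. `except Exception` is skipped; compute returns 9.
5. res = 9.
Result: 9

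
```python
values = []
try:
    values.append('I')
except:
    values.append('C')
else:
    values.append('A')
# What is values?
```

Step-by-step execution trace:
1. try: `values.append('I')` → values = ['I']. No exception raised.
2. `except` is skipped.
3. `else` runs (try completed without exception): `values.append('A')` → values = ['I', 'A'].
Result: ['I', 'A']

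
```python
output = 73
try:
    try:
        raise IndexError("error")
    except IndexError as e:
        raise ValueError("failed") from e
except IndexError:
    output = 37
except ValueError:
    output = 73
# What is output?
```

Step-by-step execution trace:
1. Inner try raises IndexError; inner `except IndexError as e` catches it.
2. `raise ValueError(...) from e` raises ValueError (IndexError is attached as __cause__, but only ValueError is active).
3. Outer `except IndexError` does not match ValueError; skipped.
4. Outer `except ValueError` matches → output = 73.
Result: 73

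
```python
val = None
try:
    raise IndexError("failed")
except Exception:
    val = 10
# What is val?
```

Step-by-step execution trace:
1. `raise IndexError(...)` raises IndexError.
2. `except Exception` matches (IndexError is a subclass of Exception) → val = 10.
Result: 10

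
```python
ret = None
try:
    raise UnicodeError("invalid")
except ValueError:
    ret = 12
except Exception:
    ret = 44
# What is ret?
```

Step-by-step execution trace:
1. `raise UnicodeError(...)` raises UnicodeError.
2. `except ValueError` matches (UnicodeError is a subclass of ValueError) → ret = 12.
3. `except Exception` is not reached.
Result: 12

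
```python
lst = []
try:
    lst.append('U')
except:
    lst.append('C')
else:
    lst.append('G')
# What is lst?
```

Step-by-step execution trace:
1. try: `lst.append('U')` → lst = ['U']. No exception raised.
2. `except` is skipped.
3. `else` runs (try completed without exception): `lst.append('G')` → lst = ['U', 'G'].
Result: ['U', 'G']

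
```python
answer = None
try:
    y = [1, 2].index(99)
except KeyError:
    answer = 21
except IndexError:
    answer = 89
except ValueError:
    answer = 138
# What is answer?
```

Step-by-step execution trace:
1. `y = [1, 2].index(99)` raises ValueError.
2. `except KeyError` does not match ValueError; skipped.
3. `except IndexError` does not match ValueError; skipped.
4. `except ValueError` matches → answer = 138.
Result: 138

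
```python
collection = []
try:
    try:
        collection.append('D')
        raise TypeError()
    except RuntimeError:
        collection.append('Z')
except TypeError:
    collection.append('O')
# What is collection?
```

Step-by-step execution trace:
1. Inner try: `collection.append('D')` → collection = ['D'].
2. `raise TypeError()` raises TypeError.
3. Inner `except RuntimeError` does not match TypeError; exception propagates to outer try.
4. Outer `except TypeError` matches → `collection.append('O')` → collection = ['D', 'O'].
Result: ['D', 'O']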